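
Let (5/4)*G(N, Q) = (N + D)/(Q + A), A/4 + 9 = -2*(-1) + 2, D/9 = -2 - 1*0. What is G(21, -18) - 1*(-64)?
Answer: 6074/95 ≈ 63.937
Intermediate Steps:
D = -18 (D = 9*(-2 - 1*0) = 9*(-2 + 0) = 9*(-2) = -18)
A = -20 (A = -36 + 4*(-2*(-1) + 2) = -36 + 4*(2 + 2) = -36 + 4*4 = -36 + 16 = -20)
G(N, Q) = 4*(-18 + N)/(5*(-20 + Q)) (G(N, Q) = 4*((N - 18)/(Q - 20))/5 = 4*((-18 + N)/(-20 + Q))/5 = 4*(-18 + N)/(5*(-20 + Q)))
G(21, -18) - 1*(-64) = 4*(-18 + 21)/(5*(-20 - 18)) - 1*(-64) = (⅘)*3/(-38) + 64 = (⅘)*(-1/38)*3 + 64 = -6/95 + 64 = 6074/95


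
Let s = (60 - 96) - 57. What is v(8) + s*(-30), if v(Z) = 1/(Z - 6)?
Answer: 5581/2 ≈ 2790.5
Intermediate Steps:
v(Z) = 1/(-6 + Z)
s = -93 (s = -36 - 57 = -93)
v(8) + s*(-30) = 1/(-6 + 8) - 93*(-30) = 1/2 + 2790 = ½ + 2790 = 5581/2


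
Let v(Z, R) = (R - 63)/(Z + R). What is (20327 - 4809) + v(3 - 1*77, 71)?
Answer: 46546/3 ≈ 15515.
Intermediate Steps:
v(Z, R) = (-63 + R)/(R + Z)
(20327 - 4809) + v(3 - 1*77, 71) = (20327 - 4809) + (-63 + 71)/(71 + (3 - 1*77)) = 15518 + 8/(71 + (3 - 77)) = 15518 + 8/(71 - 74) = 15518 + 8/(-3) = 15518 - ⅓*8 = 15518 - 8/3 = 46546/3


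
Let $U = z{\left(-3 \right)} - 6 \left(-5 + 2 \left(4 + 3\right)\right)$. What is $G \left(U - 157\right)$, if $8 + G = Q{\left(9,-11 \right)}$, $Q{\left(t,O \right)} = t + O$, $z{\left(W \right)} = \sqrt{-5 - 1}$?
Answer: $2110 - 10 i \sqrt{6} \approx 2110.0 - 24.495 i$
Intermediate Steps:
$z{\left(W \right)} = i \sqrt{6}$ ($z{\left(W \right)} = \sqrt{-6} = i \sqrt{6}$)
$Q{\left(t,O \right)} = O + t$
$G = -10$ ($G = -8 + \left(-11 + 9\right) = -8 - 2 = -10$)
$U = -54 + i \sqrt{6}$ ($U = i \sqrt{6} - 6 \left(-5 + 2 \left(4 + 3\right)\right) = i \sqrt{6} - 6 \left(-5 + 2 \cdot 7\right) = i \sqrt{6} - 6 \left(-5 + 14\right) = i \sqrt{6} - 6 \cdot 9 = i \sqrt{6} - 54 = -54 + i \sqrt{6} \approx -54.0 + 2.4495 i$)
$G \left(U - 157\right) = - 10 \left(\left(-54 + i \sqrt{6}\right) - 157\right) = - 10 \left(-211 + i \sqrt{6}\right) = 2110 - 10 i \sqrt{6}$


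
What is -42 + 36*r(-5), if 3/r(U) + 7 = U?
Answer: -51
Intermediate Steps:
r(U) = 3/(-7 + U)
-42 + 36*r(-5) = -42 + 36*(3/(-7 - 5)) = -42 + 36*(3/(-12)) = -42 + 36*(3*(-1/12)) = -42 + 36*(-¼) = -42 - 9 = -51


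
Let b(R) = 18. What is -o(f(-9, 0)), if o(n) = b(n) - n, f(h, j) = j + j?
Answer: -18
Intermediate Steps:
f(h, j) = 2*j
o(n) = 18 - n
-o(f(-9, 0)) = -(18 - 2*0) = -(18 - 1*0) = -(18 + 0) = -1*18 = -18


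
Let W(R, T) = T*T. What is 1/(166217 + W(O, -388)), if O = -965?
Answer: 1/316761 ≈ 3.1570e-6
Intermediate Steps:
W(R, T) = T²
1/(166217 + W(O, -388)) = 1/(166217 + (-388)²) = 1/(166217 + 150544) = 1/316761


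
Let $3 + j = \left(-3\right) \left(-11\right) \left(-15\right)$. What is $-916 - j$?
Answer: $-418$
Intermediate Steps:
$j = -498$ ($j = -3 + \left(-3\right) \left(-11\right) \left(-15\right) = -3 + 33 \left(-15\right) = -3 - 495 = -498$)
$-916 - j = -916 - -498 = -916 + 498 = -418$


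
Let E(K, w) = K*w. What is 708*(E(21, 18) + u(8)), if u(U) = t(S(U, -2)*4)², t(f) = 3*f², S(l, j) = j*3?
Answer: 2114344296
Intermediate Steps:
S(l, j) = 3*j
u(U) = 2985984 (u(U) = (3*((3*(-2))*4)²)² = (3*(-6*4)²)² = (3*(-24)²)² = (3*576)² = 1728² = 2985984)
708*(E(21, 18) + u(8)) = 708*(21*18 + 2985984) = 708*(378 + 2985984) = 708*2986362 = 2114344296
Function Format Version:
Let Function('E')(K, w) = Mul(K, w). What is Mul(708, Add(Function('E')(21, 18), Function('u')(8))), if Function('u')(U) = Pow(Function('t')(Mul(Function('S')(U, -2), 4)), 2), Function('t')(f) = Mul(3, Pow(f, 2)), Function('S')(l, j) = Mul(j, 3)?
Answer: 2114344296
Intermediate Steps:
Function('S')(l, j) = Mul(3, j)
Function('u')(U) = 2985984 (Function('u')(U) = Pow(Mul(3, Pow(Mul(Mul(3, -2), 4), 2)), 2) = Pow(Mul(3, Pow(Mul(-6, 4), 2)), 2) = Pow(Mul(3, Pow(-24, 2)), 2) = Pow(Mul(3, 576), 2) = Pow(1728, 2) = 2985984)
Mul(708, Add(Function('E')(21, 18), Function('u')(8))) = Mul(708, Add(Mul(21, 18), 2985984)) = Mul(708, Add(378, 2985984)) = Mul(708, 2986362) = 2114344296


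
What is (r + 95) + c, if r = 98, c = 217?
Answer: 410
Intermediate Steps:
(r + 95) + c = (98 + 95) + 217 = 193 + 217 = 410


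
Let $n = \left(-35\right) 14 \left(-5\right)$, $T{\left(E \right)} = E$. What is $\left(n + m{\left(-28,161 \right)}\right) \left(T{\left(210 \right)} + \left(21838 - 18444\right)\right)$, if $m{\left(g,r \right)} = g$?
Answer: $8728888$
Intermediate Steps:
$n = 2450$ ($n = \left(-490\right) \left(-5\right) = 2450$)
$\left(n + m{\left(-28,161 \right)}\right) \left(T{\left(210 \right)} + \left(21838 - 18444\right)\right) = \left(2450 - 28\right) \left(210 + \left(21838 - 18444\right)\right) = 2422 \left(210 + 3394\right) = 2422 \cdot 3604 = 8728888$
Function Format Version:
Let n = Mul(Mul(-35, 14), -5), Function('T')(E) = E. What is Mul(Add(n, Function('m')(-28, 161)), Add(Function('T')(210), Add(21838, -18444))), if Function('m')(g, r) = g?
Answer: 8728888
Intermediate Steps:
n = 2450 (n = Mul(-490, -5) = 2450)
Mul(Add(n, Function('m')(-28, 161)), Add(Function('T')(210), Add(21838, -18444))) = Mul(Add(2450, -28), Add(210, Add(21838, -18444))) = Mul(2422, Add(210, 3394)) = Mul(2422, 3604) = 8728888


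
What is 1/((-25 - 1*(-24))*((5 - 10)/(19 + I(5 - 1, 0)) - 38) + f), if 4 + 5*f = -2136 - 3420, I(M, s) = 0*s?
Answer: -19/20401 ≈ -0.00093133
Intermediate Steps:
I(M, s) = 0
f = -1112 (f = -4/5 + (-2136 - 3420)/5 = -4/5 + (1/5)*(-5556) = -4/5 - 5556/5 = -1112)
1/((-25 - 1*(-24))*((5 - 10)/(19 + I(5 - 1, 0)) - 38) + f) = 1/((-25 - 1*(-24))*((5 - 10)/(19 + 0) - 38) - 1112) = 1/((-25 + 24)*(-5/19 - 38) - 1112) = 1/(-(-5*1/19 - 38) - 1112) = 1/(-(-5/19 - 38) - 1112) = 1/(-1*(-727/19) - 1112) = 1/(727/19 - 1112) = 1/(-20401/19) = -19/20401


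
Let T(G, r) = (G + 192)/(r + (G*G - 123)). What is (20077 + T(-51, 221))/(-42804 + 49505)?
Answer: 54187964/18085999 ≈ 2.9961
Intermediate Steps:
T(G, r) = (192 + G)/(-123 + r + G²) (T(G, r) = (192 + G)/(r + (G² - 123)) = (192 + G)/(r + (-123 + G²)) = (192 + G)/(-123 + r + G²))
(20077 + T(-51, 221))/(-42804 + 49505) = (20077 + (192 - 51)/(-123 + 221 + (-51)²))/(-42804 + 49505) = (20077 + 141/(-123 + 221 + 2601))/6701 = (20077 + 141/2699)*(1/6701) = (54187964/2699)*(1/6701) = 54187964/18085999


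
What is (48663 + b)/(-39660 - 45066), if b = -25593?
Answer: -3845/14121 ≈ -0.27229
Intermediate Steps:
(48663 + b)/(-39660 - 45066) = (48663 - 25593)/(-39660 - 45066) = 23070/(-84726) = 23070*(-1/84726) = -3845/14121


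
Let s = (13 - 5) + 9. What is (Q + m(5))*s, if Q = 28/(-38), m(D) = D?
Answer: 1377/19 ≈ 72.474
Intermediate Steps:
Q = -14/19 (Q = 28*(-1/38) = -14/19 ≈ -0.73684)
s = 17 (s = 8 + 9 = 17)
(Q + m(5))*s = (-14/19 + 5)*17 = (81/19)*17 = 1377/19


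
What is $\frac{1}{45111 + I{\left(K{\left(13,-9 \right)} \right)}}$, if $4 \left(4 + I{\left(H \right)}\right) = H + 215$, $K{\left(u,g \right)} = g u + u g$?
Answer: $\frac{4}{180409} \approx 2.2172 \cdot 10^{-5}$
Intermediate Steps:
$K{\left(u,g \right)} = 2 g u$ ($K{\left(u,g \right)} = g u + g u = 2 g u$)
$I{\left(H \right)} = \frac{199}{4} + \frac{H}{4}$ ($I{\left(H \right)} = -4 + \frac{H + 215}{4} = -4 + \frac{215 + H}{4} = -4 + \left(\frac{215}{4} + \frac{H}{4}\right) = \frac{199}{4} + \frac{H}{4}$)
$\frac{1}{45111 + I{\left(K{\left(13,-9 \right)} \right)}} = \frac{1}{45111 + \left(\frac{199}{4} + \frac{2 \left(-9\right) 13}{4}\right)} = \frac{1}{45111 + \left(\frac{199}{4} + \frac{1}{4} \left(-234\right)\right)} = \frac{1}{45111 + \left(\frac{199}{4} - \frac{117}{2}\right)} = \frac{1}{45111 - \frac{35}{4}} = \frac{1}{\frac{180409}{4}} = \frac{4}{180409}$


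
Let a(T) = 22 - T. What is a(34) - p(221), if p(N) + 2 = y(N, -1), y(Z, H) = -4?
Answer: -6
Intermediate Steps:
p(N) = -6 (p(N) = -2 - 4 = -6)
a(34) - p(221) = (22 - 1*34) - 1*(-6) = (22 - 34) + 6 = -12 + 6 = -6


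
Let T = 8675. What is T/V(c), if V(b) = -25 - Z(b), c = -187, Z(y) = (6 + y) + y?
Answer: 8675/343 ≈ 25.292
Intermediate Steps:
Z(y) = 6 + 2*y
V(b) = -31 - 2*b (V(b) = -25 - (6 + 2*b) = -25 + (-6 - 2*b) = -31 - 2*b)
T/V(c) = 8675/(-31 - 2*(-187)) = 8675/(-31 + 374) = 8675/343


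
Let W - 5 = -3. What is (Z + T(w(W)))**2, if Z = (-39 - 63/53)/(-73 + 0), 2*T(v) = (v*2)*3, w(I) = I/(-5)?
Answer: 157854096/374229025 ≈ 0.42181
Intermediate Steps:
W = 2 (W = 5 - 3 = 2)
w(I) = -I/5 (w(I) = I*(-1/5) = -I/5)
T(v) = 3*v (T(v) = ((v*2)*3)/2 = ((2*v)*3)/2 = (6*v)/2 = 3*v)
Z = 2130/3869 (Z = (-39 - 63*1/53)/(-73) = (-39 - 63/53)*(-1/73) = -2130/53*(-1/73) = 2130/3869 ≈ 0.55053)
(Z + T(w(W)))**2 = (2130/3869 + 3*(-1/5*2))**2 = (2130/3869 + 3*(-2/5))**2 = (2130/3869 - 6/5)**2 = (-12564/19345)**2 = 157854096/374229025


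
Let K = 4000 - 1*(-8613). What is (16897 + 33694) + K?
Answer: 63204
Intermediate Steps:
K = 12613 (K = 4000 + 8613 = 12613)
(16897 + 33694) + K = (16897 + 33694) + 12613 = 50591 + 12613 = 63204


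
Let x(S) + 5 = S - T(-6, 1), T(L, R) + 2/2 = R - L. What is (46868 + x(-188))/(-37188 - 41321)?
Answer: -46669/78509 ≈ -0.59444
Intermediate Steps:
T(L, R) = -1 + R - L (T(L, R) = -1 + (R - L) = -1 + R - L)
x(S) = -11 + S (x(S) = -5 + (S - (-1 + 1 - 1*(-6))) = -5 + (S - (-1 + 1 + 6)) = -5 + (S - 1*6) = -5 + (S - 6) = -5 + (-6 + S) = -11 + S)
(46868 + x(-188))/(-37188 - 41321) = (46868 + (-11 - 188))/(-37188 - 41321) = (46868 - 199)/(-78509) = 46669*(-1/78509) = -46669/78509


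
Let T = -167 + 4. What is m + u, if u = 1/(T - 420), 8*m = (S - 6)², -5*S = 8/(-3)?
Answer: 979573/262350 ≈ 3.7338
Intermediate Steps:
S = 8/15 (S = -8/(5*(-3)) = -8*(-1)/(5*3) = -⅕*(-8/3) = 8/15 ≈ 0.53333)
m = 1681/450 (m = (8/15 - 6)²/8 = (-82/15)²/8 = (⅛)*(6724/225) = 1681/450 ≈ 3.7356)
T = -163
u = -1/583 (u = 1/(-163 - 420) = 1/(-583) = -1/583 ≈ -0.0017153)
m + u = 1681/450 - 1/583 = 979573/262350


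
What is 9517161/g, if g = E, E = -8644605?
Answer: -3172387/2881535 ≈ -1.1009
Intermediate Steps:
g = -8644605
9517161/g = 9517161/(-8644605) = 9517161*(-1/8644605) = -3172387/2881535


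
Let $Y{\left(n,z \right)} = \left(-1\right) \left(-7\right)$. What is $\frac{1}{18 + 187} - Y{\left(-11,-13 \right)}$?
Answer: $- \frac{1434}{205} \approx -6.9951$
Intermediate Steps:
$Y{\left(n,z \right)} = 7$
$\frac{1}{18 + 187} - Y{\left(-11,-13 \right)} = \frac{1}{18 + 187} - 7 = \frac{1}{205} - 7 = - \frac{1434}{205}$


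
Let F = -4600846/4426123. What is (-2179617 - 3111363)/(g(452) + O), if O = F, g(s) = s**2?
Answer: -3903088045090/150711672091 ≈ -25.898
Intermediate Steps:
F = -4600846/4426123 (F = -4600846*1/4426123 = -4600846/4426123 ≈ -1.0395)
O = -4600846/4426123 ≈ -1.0395
(-2179617 - 3111363)/(g(452) + O) = (-2179617 - 3111363)/(452**2 - 4600846/4426123) = -5290980/(204304 - 4600846/4426123) = -5290980/904270032546/4426123 = -5290980*4426123/904270032546 = -3903088045090/150711672091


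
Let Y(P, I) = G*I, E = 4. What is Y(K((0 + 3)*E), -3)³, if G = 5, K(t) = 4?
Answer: -3375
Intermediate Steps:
Y(P, I) = 5*I
Y(K((0 + 3)*E), -3)³ = (5*(-3))³ = (-15)³ = -3375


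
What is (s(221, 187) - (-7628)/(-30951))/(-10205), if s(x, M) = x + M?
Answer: -2524076/63170991 ≈ -0.039956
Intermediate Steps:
s(x, M) = M + x
(s(221, 187) - (-7628)/(-30951))/(-10205) = ((187 + 221) - (-7628)/(-30951))/(-10205) = (408 - (-7628)*(-1)/30951)*(-1/10205) = (408 - 1*7628/30951)*(-1/10205) = (408 - 7628/30951)*(-1/10205) = (12620380/30951)*(-1/10205) = -2524076/63170991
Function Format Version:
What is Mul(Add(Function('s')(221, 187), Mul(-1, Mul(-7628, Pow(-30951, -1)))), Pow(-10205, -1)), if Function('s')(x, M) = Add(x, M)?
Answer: Rational(-2524076, 63170991) ≈ -0.039956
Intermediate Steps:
Function('s')(x, M) = Add(M, x)
Mul(Add(Function('s')(221, 187), Mul(-1, Mul(-7628, Pow(-30951, -1)))), Pow(-10205, -1)) = Mul(Add(Add(187, 221), Mul(-1, Mul(-7628, Pow(-30951, -1)))), Pow(-10205, -1)) = Mul(Add(408, Mul(-1, Mul(-7628, Rational(-1, 30951)))), Rational(-1, 10205)) = Mul(Add(408, Mul(-1, Rational(7628, 30951))), Rational(-1, 10205)) = Mul(Add(408, Rational(-7628, 30951)), Rational(-1, 10205)) = Mul(Rational(12620380, 30951), Rational(-1, 10205)) = Rational(-2524076, 63170991)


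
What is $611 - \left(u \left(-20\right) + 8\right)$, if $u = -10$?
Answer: $403$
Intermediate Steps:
$611 - \left(u \left(-20\right) + 8\right) = 611 - \left(\left(-10\right) \left(-20\right) + 8\right) = 611 - \left(200 + 8\right) = 611 - 208 = 403$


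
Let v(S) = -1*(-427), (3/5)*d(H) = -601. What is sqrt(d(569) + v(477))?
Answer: 2*I*sqrt(1293)/3 ≈ 23.972*I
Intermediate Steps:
d(H) = -3005/3 (d(H) = (5/3)*(-601) = -3005/3)
v(S) = 427
sqrt(d(569) + v(477)) = sqrt(-3005/3 + 427) = sqrt(-1724/3) = 2*I*sqrt(1293)/3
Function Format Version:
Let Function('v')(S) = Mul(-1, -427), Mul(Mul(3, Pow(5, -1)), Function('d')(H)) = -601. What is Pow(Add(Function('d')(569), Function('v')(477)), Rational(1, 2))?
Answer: Mul(Rational(2, 3), I, Pow(1293, Rational(1, 2))) ≈ Mul(23.972, I)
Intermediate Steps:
Function('d')(H) = Rational(-3005, 3) (Function('d')(H) = Mul(Rational(5, 3), -601) = Rational(-3005, 3))
Function('v')(S) = 427
Pow(Add(Function('d')(569), Function('v')(477)), Rational(1, 2)) = Pow(Add(Rational(-3005, 3), 427), Rational(1, 2)) = Pow(Rational(-1724, 3), Rational(1, 2)) = Mul(Rational(2, 3), I, Pow(1293, Rational(1, 2)))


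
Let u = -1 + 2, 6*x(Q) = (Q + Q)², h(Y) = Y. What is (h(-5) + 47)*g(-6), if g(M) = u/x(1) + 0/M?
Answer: 63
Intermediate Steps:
x(Q) = 2*Q²/3 (x(Q) = (Q + Q)²/6 = (2*Q)²/6 = (4*Q²)/6 = 2*Q²/3)
u = 1
g(M) = 3/2 (g(M) = 1/((⅔)*1²) + 0/M = 1/((⅔)*1) + 0 = 1/(⅔) + 0 = 1*(3/2) + 0 = 3/2 + 0 = 3/2)
(h(-5) + 47)*g(-6) = (-5 + 47)*(3/2) = 42*(3/2) = 63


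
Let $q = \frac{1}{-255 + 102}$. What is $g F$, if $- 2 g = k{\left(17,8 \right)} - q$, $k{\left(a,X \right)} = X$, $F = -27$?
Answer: $\frac{3675}{34} \approx 108.09$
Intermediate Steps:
$q = - \frac{1}{153}$ ($q = \frac{1}{-153} = - \frac{1}{153} \approx -0.0065359$)
$g = - \frac{1225}{306}$ ($g = - \frac{8 - - \frac{1}{153}}{2} = - \frac{8 + \frac{1}{153}}{2} = \left(- \frac{1}{2}\right) \frac{1225}{153} = - \frac{1225}{306} \approx -4.0033$)
$g F = \left(- \frac{1225}{306}\right) \left(-27\right) = \frac{3675}{34}$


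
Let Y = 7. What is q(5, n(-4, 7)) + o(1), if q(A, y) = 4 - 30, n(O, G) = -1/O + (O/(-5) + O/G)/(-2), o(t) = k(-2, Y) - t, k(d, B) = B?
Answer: -20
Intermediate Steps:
o(t) = 7 - t
n(O, G) = -1/O + O/10 - O/(2*G) (n(O, G) = -1/O + (O*(-⅕) + O/G)*(-½) = -1/O + (-O/5 + O/G)*(-½) = -1/O + (O/10 - O/(2*G)) = -1/O + O/10 - O/(2*G))
q(A, y) = -26
q(5, n(-4, 7)) + o(1) = -26 + (7 - 1*1) = -26 + (7 - 1) = -26 + 6 = -20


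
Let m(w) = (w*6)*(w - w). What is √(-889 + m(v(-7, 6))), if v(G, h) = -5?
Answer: I*√889 ≈ 29.816*I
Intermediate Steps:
m(w) = 0 (m(w) = (6*w)*0 = 0)
√(-889 + m(v(-7, 6))) = √(-889 + 0) = √(-889) = I*√889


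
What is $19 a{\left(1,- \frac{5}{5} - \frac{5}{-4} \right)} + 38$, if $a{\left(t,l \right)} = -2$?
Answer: $0$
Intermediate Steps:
$19 a{\left(1,- \frac{5}{5} - \frac{5}{-4} \right)} + 38 = 19 \left(-2\right) + 38 = -38 + 38 = 0$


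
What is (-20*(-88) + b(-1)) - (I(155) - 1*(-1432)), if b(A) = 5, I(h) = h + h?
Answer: 23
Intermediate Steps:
I(h) = 2*h
(-20*(-88) + b(-1)) - (I(155) - 1*(-1432)) = (-20*(-88) + 5) - (2*155 - 1*(-1432)) = (1760 + 5) - (310 + 1432) = 1765 - 1*1742 = 1765 - 1742 = 23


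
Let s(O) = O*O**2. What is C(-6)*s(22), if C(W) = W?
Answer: -63888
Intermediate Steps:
s(O) = O**3
C(-6)*s(22) = -6*22**3 = -6*10648 = -63888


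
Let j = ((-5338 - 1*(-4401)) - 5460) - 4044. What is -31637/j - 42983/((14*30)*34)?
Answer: 2990857/149097480 ≈ 0.020060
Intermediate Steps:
j = -10441 (j = ((-5338 + 4401) - 5460) - 4044 = (-937 - 5460) - 4044 = -6397 - 4044 = -10441)
-31637/j - 42983/((14*30)*34) = -31637/(-10441) - 42983/((14*30)*34) = -31637*(-1/10441) - 42983/(420*34) = 31637/10441 - 42983/14280 = 2990857/149097480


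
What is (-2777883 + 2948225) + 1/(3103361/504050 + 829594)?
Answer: 71230203746872912/418159959061 ≈ 1.7034e+5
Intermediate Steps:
(-2777883 + 2948225) + 1/(3103361/504050 + 829594) = 170342 + 1/(3103361*(1/504050) + 829594) = 170342 + 1/(3103361/504050 + 829594) = 170342 + 1/(418159959061/504050) = 170342 + 504050/418159959061 = 71230203746872912/418159959061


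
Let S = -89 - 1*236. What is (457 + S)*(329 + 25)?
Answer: 46728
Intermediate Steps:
S = -325 (S = -89 - 236 = -325)
(457 + S)*(329 + 25) = (457 - 325)*(329 + 25) = 132*354 = 46728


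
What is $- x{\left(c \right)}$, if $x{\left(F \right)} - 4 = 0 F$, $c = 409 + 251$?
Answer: $-4$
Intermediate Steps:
$c = 660$
$x{\left(F \right)} = 4$ ($x{\left(F \right)} = 4 + 0 F = 4 + 0 = 4$)
$- x{\left(c \right)} = \left(-1\right) 4 = -4$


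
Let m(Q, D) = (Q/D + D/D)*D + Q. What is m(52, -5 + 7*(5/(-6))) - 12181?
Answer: -72527/6 ≈ -12088.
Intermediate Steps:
m(Q, D) = Q + D*(1 + Q/D) (m(Q, D) = (Q/D + 1)*D + Q = (1 + Q/D)*D + Q = D*(1 + Q/D) + Q = Q + D*(1 + Q/D))
m(52, -5 + 7*(5/(-6))) - 12181 = ((-5 + 7*(5/(-6))) + 2*52) - 12181 = ((-5 + 7*(5*(-⅙))) + 104) - 12181 = ((-5 + 7*(-⅚)) + 104) - 12181 = ((-5 - 35/6) + 104) - 12181 = (-65/6 + 104) - 12181 = 559/6 - 12181 = -72527/6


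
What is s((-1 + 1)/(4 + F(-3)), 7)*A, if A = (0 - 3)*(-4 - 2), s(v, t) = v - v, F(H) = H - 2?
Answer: 0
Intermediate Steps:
F(H) = -2 + H
s(v, t) = 0
A = 18 (A = -3*(-6) = 18)
s((-1 + 1)/(4 + F(-3)), 7)*A = 0*18 = 0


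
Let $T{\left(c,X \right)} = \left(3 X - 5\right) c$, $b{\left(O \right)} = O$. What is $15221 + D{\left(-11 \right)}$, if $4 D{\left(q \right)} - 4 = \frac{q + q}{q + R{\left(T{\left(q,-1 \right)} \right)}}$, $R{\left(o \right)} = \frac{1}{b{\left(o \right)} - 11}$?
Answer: $\frac{25756471}{1692} \approx 15223.0$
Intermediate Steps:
$T{\left(c,X \right)} = c \left(-5 + 3 X\right)$ ($T{\left(c,X \right)} = \left(-5 + 3 X\right) c = c \left(-5 + 3 X\right)$)
$R{\left(o \right)} = \frac{1}{-11 + o}$ ($R{\left(o \right)} = \frac{1}{o - 11} = \frac{1}{-11 + o}$)
$D{\left(q \right)} = 1 + \frac{q}{2 \left(q + \frac{1}{-11 - 8 q}\right)}$ ($D{\left(q \right)} = 1 + \frac{\left(q + q\right) \frac{1}{q + \frac{1}{-11 + q \left(-5 + 3 \left(-1\right)\right)}}}{4} = 1 + \frac{2 q \frac{1}{q + \frac{1}{-11 + q \left(-5 - 3\right)}}}{4} = 1 + \frac{2 q \frac{1}{q + \frac{1}{-11 + q \left(-8\right)}}}{4} = 1 + \frac{2 q \frac{1}{q + \frac{1}{-11 - 8 q}}}{4} = 1 + \frac{q}{2 \left(q + \frac{1}{-11 - 8 q}\right)}$)
$15221 + D{\left(-11 \right)} = 15221 + \frac{-2 + 3 \left(-11\right) \left(11 + 8 \left(-11\right)\right)}{2 \left(-1 - 11 \left(11 + 8 \left(-11\right)\right)\right)} = 15221 + \frac{-2 + 3 \left(-11\right) \left(11 - 88\right)}{2 \left(-1 - 11 \left(11 - 88\right)\right)} = 15221 + \frac{-2 + 3 \left(-11\right) \left(-77\right)}{2 \left(-1 - -847\right)} = 15221 + \frac{-2 + 2541}{2 \left(-1 + 847\right)} = 15221 + \frac{1}{2} \cdot \frac{1}{846} \cdot 2539 = 15221 + \frac{2539}{1692} = \frac{25756471}{1692}$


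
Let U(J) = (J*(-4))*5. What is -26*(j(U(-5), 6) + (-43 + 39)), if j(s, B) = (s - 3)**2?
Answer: -244530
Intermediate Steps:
U(J) = -20*J (U(J) = -4*J*5 = -20*J)
j(s, B) = (-3 + s)**2
-26*(j(U(-5), 6) + (-43 + 39)) = -26*((-3 - 20*(-5))**2 + (-43 + 39)) = -26*((-3 + 100)**2 - 4) = -26*(97**2 - 4) = -26*(9409 - 4) = -26*9405 = -244530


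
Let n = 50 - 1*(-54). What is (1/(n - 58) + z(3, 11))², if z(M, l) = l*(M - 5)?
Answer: 1022121/2116 ≈ 483.04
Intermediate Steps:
n = 104 (n = 50 + 54 = 104)
z(M, l) = l*(-5 + M)
(1/(n - 58) + z(3, 11))² = (1/(104 - 58) + 11*(-5 + 3))² = (1/46 + 11*(-2))² = (1/46 - 22)² = (-1011/46)² = 1022121/2116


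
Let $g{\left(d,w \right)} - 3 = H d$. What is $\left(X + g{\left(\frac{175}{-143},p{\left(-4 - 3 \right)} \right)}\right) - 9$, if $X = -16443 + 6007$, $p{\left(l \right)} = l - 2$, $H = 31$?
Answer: $- \frac{1498631}{143} \approx -10480.0$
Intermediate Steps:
$p{\left(l \right)} = -2 + l$
$g{\left(d,w \right)} = 3 + 31 d$
$X = -10436$
$\left(X + g{\left(\frac{175}{-143},p{\left(-4 - 3 \right)} \right)}\right) - 9 = \left(-10436 + \left(3 + 31 \frac{175}{-143}\right)\right) - 9 = \left(-10436 + \left(3 + 31 \cdot 175 \left(- \frac{1}{143}\right)\right)\right) - 9 = \left(-10436 + \left(3 + 31 \left(- \frac{175}{143}\right)\right)\right) - 9 = \left(-10436 + \left(3 - \frac{5425}{143}\right)\right) - 9 = \left(-10436 - \frac{4996}{143}\right) - 9 = - \frac{1497344}{143} - 9 = - \frac{1498631}{143}$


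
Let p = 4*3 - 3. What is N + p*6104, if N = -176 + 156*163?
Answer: 80188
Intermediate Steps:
N = 25252 (N = -176 + 25428 = 25252)
p = 9 (p = 12 - 3 = 9)
N + p*6104 = 25252 + 9*6104 = 25252 + 54936 = 80188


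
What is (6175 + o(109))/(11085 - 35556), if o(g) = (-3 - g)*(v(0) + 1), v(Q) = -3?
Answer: -711/2719 ≈ -0.26149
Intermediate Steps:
o(g) = 6 + 2*g (o(g) = (-3 - g)*(-3 + 1) = (-3 - g)*(-2) = 6 + 2*g)
(6175 + o(109))/(11085 - 35556) = (6175 + (6 + 2*109))/(11085 - 35556) = (6175 + (6 + 218))/(-24471) = (6175 + 224)*(-1/24471) = 6399*(-1/24471) = -711/2719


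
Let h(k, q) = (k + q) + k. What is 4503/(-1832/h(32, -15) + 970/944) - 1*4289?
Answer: -1236977585/280313 ≈ -4412.8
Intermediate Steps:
h(k, q) = q + 2*k
4503/(-1832/h(32, -15) + 970/944) - 1*4289 = 4503/(-1832/(-15 + 2*32) + 970/944) - 1*4289 = 4503/(-1832/(-15 + 64) + 970*(1/944)) - 4289 = 4503/(-1832/49 + 485/472) - 4289 = 4503/(-840939/23128) - 4289 = 4503*(-23128/840939) - 4289 = -34715128/280313 - 4289 = -1236977585/280313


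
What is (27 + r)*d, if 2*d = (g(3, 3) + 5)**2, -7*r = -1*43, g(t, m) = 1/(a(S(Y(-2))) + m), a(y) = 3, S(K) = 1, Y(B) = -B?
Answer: 27869/63 ≈ 442.37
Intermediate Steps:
g(t, m) = 1/(3 + m)
r = 43/7 (r = -(-1)*43/7 = -1/7*(-43) = 43/7 ≈ 6.1429)
d = 961/72 (d = (1/(3 + 3) + 5)**2/2 = (1/6 + 5)**2/2 = (31/6)**2/2 = (1/2)*(961/36) = 961/72 ≈ 13.347)
(27 + r)*d = (27 + 43/7)*(961/72) = (232/7)*(961/72) = 27869/63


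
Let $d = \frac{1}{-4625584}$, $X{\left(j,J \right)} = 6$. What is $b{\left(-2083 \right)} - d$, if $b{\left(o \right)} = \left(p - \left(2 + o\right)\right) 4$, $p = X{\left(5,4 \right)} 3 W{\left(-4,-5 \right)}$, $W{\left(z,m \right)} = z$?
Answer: $\frac{37171193025}{4625584} \approx 8036.0$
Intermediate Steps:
$d = - \frac{1}{4625584} \approx -2.1619 \cdot 10^{-7}$
$p = -72$ ($p = 6 \cdot 3 \left(-4\right) = 6 \left(-12\right) = -72$)
$b{\left(o \right)} = -296 - 4 o$ ($b{\left(o \right)} = \left(-72 - \left(2 + o\right)\right) 4 = \left(-74 - o\right) 4 = -296 - 4 o$)
$b{\left(-2083 \right)} - d = \left(-296 - -8332\right) - - \frac{1}{4625584} = \left(-296 + 8332\right) + \frac{1}{4625584} = 8036 + \frac{1}{4625584} = \frac{37171193025}{4625584}$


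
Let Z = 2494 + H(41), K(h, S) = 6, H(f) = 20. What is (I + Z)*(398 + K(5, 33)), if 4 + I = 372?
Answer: 1164328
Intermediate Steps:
I = 368 (I = -4 + 372 = 368)
Z = 2514 (Z = 2494 + 20 = 2514)
(I + Z)*(398 + K(5, 33)) = (368 + 2514)*(398 + 6) = 2882*404 = 1164328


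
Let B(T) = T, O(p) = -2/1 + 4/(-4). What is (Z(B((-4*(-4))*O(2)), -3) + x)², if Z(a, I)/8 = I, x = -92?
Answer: 13456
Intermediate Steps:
O(p) = -3 (O(p) = -2*1 + 4*(-¼) = -2 - 1 = -3)
Z(a, I) = 8*I
(Z(B((-4*(-4))*O(2)), -3) + x)² = (8*(-3) - 92)² = (-24 - 92)² = (-116)² = 13456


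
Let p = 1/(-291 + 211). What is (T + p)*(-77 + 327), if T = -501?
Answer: -1002025/8 ≈ -1.2525e+5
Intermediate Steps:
p = -1/80 (p = 1/(-80) = -1/80 ≈ -0.012500)
(T + p)*(-77 + 327) = (-501 - 1/80)*(-77 + 327) = -40081/80*250 = -1002025/8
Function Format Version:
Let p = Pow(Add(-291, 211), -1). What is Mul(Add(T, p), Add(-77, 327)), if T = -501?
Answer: Rational(-1002025, 8) ≈ -1.2525e+5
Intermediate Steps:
p = Rational(-1, 80) (p = Pow(-80, -1) = Rational(-1, 80) ≈ -0.012500)
Mul(Add(T, p), Add(-77, 327)) = Mul(Add(-501, Rational(-1, 80)), Add(-77, 327)) = Mul(Rational(-40081, 80), 250) = Rational(-1002025, 8)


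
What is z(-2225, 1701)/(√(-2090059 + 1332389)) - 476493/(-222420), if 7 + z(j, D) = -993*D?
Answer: 158831/74140 + 168910*I*√757670/75767 ≈ 2.1423 + 1940.5*I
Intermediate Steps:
z(j, D) = -7 - 993*D
z(-2225, 1701)/(√(-2090059 + 1332389)) - 476493/(-222420) = (-7 - 993*1701)/(√(-2090059 + 1332389)) - 476493/(-222420) = (-7 - 1689093)/(√(-757670)) - 476493*(-1/222420) = -1689100*(-I*√757670/757670) + 158831/74140 = -(-168910)*I*√757670/75767 + 158831/74140 = 168910*I*√757670/75767 + 158831/74140 = 158831/74140 + 168910*I*√757670/75767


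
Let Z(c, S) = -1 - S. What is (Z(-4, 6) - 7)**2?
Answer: 196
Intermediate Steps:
(Z(-4, 6) - 7)**2 = ((-1 - 1*6) - 7)**2 = ((-1 - 6) - 7)**2 = (-7 - 7)**2 = (-14)**2 = 196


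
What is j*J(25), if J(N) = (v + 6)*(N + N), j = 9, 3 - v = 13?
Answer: -1800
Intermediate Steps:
v = -10 (v = 3 - 1*13 = 3 - 13 = -10)
J(N) = -8*N (J(N) = (-10 + 6)*(N + N) = -8*N)
j*J(25) = 9*(-8*25) = 9*(-200) = -1800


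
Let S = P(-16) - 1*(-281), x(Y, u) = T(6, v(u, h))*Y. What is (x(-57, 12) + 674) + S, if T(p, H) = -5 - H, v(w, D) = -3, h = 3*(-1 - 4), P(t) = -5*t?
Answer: 1149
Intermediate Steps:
h = -15 (h = 3*(-5) = -15)
x(Y, u) = -2*Y (x(Y, u) = (-5 - 1*(-3))*Y = (-5 + 3)*Y = -2*Y)
S = 361 (S = -5*(-16) - 1*(-281) = 80 + 281 = 361)
(x(-57, 12) + 674) + S = (-2*(-57) + 674) + 361 = (114 + 674) + 361 = 788 + 361 = 1149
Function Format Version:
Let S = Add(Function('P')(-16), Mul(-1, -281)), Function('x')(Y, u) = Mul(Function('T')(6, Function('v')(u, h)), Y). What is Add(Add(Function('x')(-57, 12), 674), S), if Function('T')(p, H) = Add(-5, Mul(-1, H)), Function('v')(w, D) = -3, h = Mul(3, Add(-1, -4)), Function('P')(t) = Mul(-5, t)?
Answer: 1149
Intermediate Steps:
h = -15 (h = Mul(3, -5) = -15)
Function('x')(Y, u) = Mul(-2, Y) (Function('x')(Y, u) = Mul(Add(-5, Mul(-1, -3)), Y) = Mul(Add(-5, 3), Y) = Mul(-2, Y))
S = 361 (S = Add(Mul(-5, -16), Mul(-1, -281)) = Add(80, 281) = 361)
Add(Add(Function('x')(-57, 12), 674), S) = Add(Add(Mul(-2, -57), 674), 361) = Add(Add(114, 674), 361) = Add(788, 361) = 1149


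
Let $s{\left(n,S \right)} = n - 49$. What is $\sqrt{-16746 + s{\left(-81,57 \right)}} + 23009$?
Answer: $23009 + 2 i \sqrt{4219} \approx 23009.0 + 129.91 i$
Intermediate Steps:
$s{\left(n,S \right)} = -49 + n$ ($s{\left(n,S \right)} = n - 49 = -49 + n$)
$\sqrt{-16746 + s{\left(-81,57 \right)}} + 23009 = \sqrt{-16746 - 130} + 23009 = \sqrt{-16876} + 23009 = 2 i \sqrt{4219} + 23009 = 23009 + 2 i \sqrt{4219}$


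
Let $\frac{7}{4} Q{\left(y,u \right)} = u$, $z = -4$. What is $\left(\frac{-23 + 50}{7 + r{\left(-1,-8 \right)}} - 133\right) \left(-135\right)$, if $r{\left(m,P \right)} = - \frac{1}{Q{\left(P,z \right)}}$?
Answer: $\frac{2078325}{119} \approx 17465.0$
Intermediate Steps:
$Q{\left(y,u \right)} = \frac{4 u}{7}$
$r{\left(m,P \right)} = \frac{7}{16}$ ($r{\left(m,P \right)} = - \frac{1}{\frac{4}{7} \left(-4\right)} = - \frac{1}{- \frac{16}{7}} = \left(-1\right) \left(- \frac{7}{16}\right) = \frac{7}{16}$)
$\left(\frac{-23 + 50}{7 + r{\left(-1,-8 \right)}} - 133\right) \left(-135\right) = \left(\frac{-23 + 50}{7 + \frac{7}{16}} - 133\right) \left(-135\right) = \left(\frac{27}{\frac{119}{16}} - 133\right) \left(-135\right) = \left(27 \cdot \frac{16}{119} - 133\right) \left(-135\right) = \left(\frac{432}{119} - 133\right) \left(-135\right) = \left(- \frac{15395}{119}\right) \left(-135\right) = \frac{2078325}{119}$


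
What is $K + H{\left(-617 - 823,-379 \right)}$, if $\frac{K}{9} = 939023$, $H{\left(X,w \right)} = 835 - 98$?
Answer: $8451944$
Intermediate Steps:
$H{\left(X,w \right)} = 737$
$K = 8451207$ ($K = 9 \cdot 939023 = 8451207$)
$K + H{\left(-617 - 823,-379 \right)} = 8451207 + 737 = 8451944$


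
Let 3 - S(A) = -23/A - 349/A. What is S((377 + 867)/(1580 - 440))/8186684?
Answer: 9723/231459884 ≈ 4.2007e-5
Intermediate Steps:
S(A) = 3 + 372/A (S(A) = 3 - (-23/A - 349/A) = 3 - (-372)/A = 3 + 372/A)
S((377 + 867)/(1580 - 440))/8186684 = (3 + 372/(((377 + 867)/(1580 - 440))))/8186684 = (3 + 372/((1244/1140)))*(1/8186684) = (3 + 372/((1244*(1/1140))))*(1/8186684) = (3 + 372/(311/285))*(1/8186684) = (3 + 372*(285/311))*(1/8186684) = (3 + 106020/311)*(1/8186684) = (106953/311)*(1/8186684) = 9723/231459884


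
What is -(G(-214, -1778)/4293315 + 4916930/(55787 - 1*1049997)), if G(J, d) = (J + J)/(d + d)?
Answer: 268096100881744/54209400168105 ≈ 4.9456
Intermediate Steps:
G(J, d) = J/d (G(J, d) = (2*J)/((2*d)) = (2*J)*(1/(2*d)) = J/d)
-(G(-214, -1778)/4293315 + 4916930/(55787 - 1*1049997)) = -(-214/(-1778)/4293315 + 4916930/(55787 - 1*1049997)) = -(-214*(-1/1778)*(1/4293315) + 4916930/(55787 - 1049997)) = -((107/889)*(1/4293315) + 4916930/(-994210)) = -(107/3816757035 + 4916930*(-1/994210)) = -(107/3816757035 - 491693/99421) = -1*(-268096100881744/54209400168105) = 268096100881744/54209400168105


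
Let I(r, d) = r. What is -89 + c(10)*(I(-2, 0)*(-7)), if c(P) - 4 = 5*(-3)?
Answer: -243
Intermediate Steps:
c(P) = -11 (c(P) = 4 + 5*(-3) = 4 - 15 = -11)
-89 + c(10)*(I(-2, 0)*(-7)) = -89 - (-22)*(-7) = -89 - 11*14 = -89 - 154 = -243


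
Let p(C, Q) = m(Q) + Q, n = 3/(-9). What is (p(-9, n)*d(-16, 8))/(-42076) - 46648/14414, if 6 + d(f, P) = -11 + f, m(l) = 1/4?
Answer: -3925601773/1212966928 ≈ -3.2364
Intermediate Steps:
m(l) = ¼
d(f, P) = -17 + f (d(f, P) = -6 + (-11 + f) = -17 + f)
n = -⅓ (n = 3*(-⅑) = -⅓ ≈ -0.33333)
p(C, Q) = ¼ + Q
(p(-9, n)*d(-16, 8))/(-42076) - 46648/14414 = ((¼ - ⅓)*(-17 - 16))/(-42076) - 46648/14414 = -1/12*(-33)*(-1/42076) - 46648*1/14414 = (11/4)*(-1/42076) - 23324/7207 = -11/168304 - 23324/7207 = -3925601773/1212966928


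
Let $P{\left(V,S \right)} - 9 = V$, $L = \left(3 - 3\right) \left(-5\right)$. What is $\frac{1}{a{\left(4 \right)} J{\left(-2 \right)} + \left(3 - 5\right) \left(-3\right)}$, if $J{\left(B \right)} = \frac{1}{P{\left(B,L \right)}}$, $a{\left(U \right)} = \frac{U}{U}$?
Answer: $\frac{7}{43} \approx 0.16279$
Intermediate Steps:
$L = 0$ ($L = 0 \left(-5\right) = 0$)
$a{\left(U \right)} = 1$
$P{\left(V,S \right)} = 9 + V$
$J{\left(B \right)} = \frac{1}{9 + B}$
$\frac{1}{a{\left(4 \right)} J{\left(-2 \right)} + \left(3 - 5\right) \left(-3\right)} = \frac{1}{1 \frac{1}{9 - 2} + \left(3 - 5\right) \left(-3\right)} = \frac{1}{1 \cdot \frac{1}{7} - -6} = \frac{1}{1 \cdot \frac{1}{7} + 6} = \frac{1}{\frac{1}{7} + 6} = \frac{1}{\frac{43}{7}} = \frac{7}{43}$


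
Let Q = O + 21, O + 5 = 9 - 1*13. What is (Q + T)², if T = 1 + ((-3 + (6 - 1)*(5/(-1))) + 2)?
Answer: 169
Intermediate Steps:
O = -9 (O = -5 + (9 - 1*13) = -5 + (9 - 13) = -5 - 4 = -9)
T = -25 (T = 1 + ((-3 + 5*(5*(-1))) + 2) = 1 + ((-3 + 5*(-5)) + 2) = 1 + ((-3 - 25) + 2) = 1 + (-28 + 2) = 1 - 26 = -25)
Q = 12 (Q = -9 + 21 = 12)
(Q + T)² = (12 - 25)² = (-13)² = 169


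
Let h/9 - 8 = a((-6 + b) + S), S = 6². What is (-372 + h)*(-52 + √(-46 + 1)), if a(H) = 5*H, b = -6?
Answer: -40560 + 2340*I*√5 ≈ -40560.0 + 5232.4*I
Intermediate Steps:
S = 36
h = 1152 (h = 72 + 9*(5*((-6 - 6) + 36)) = 72 + 9*(5*(-12 + 36)) = 72 + 9*(5*24) = 72 + 9*120 = 72 + 1080 = 1152)
(-372 + h)*(-52 + √(-46 + 1)) = (-372 + 1152)*(-52 + √(-46 + 1)) = 780*(-52 + √(-45)) = 780*(-52 + 3*I*√5) = -40560 + 2340*I*√5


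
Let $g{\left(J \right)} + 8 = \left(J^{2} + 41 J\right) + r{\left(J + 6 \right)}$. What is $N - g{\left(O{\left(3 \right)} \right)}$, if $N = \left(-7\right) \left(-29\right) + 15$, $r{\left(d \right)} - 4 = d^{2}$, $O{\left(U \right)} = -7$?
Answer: $459$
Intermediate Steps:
$r{\left(d \right)} = 4 + d^{2}$
$N = 218$ ($N = 203 + 15 = 218$)
$g{\left(J \right)} = -4 + J^{2} + \left(6 + J\right)^{2} + 41 J$ ($g{\left(J \right)} = -8 + \left(\left(J^{2} + 41 J\right) + \left(4 + \left(J + 6\right)^{2}\right)\right) = -8 + \left(\left(J^{2} + 41 J\right) + \left(4 + \left(6 + J\right)^{2}\right)\right) = -8 + \left(4 + J^{2} + \left(6 + J\right)^{2} + 41 J\right) = -4 + J^{2} + \left(6 + J\right)^{2} + 41 J$)
$N - g{\left(O{\left(3 \right)} \right)} = 218 - \left(32 + 2 \left(-7\right)^{2} + 53 \left(-7\right)\right) = 218 - \left(32 + 2 \cdot 49 - 371\right) = 218 - \left(32 + 98 - 371\right) = 218 - -241 = 218 + 241 = 459$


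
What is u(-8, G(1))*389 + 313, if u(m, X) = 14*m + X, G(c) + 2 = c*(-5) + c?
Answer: -45589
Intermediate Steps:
G(c) = -2 - 4*c (G(c) = -2 + (c*(-5) + c) = -2 + (-5*c + c) = -2 - 4*c)
u(m, X) = X + 14*m
u(-8, G(1))*389 + 313 = ((-2 - 4*1) + 14*(-8))*389 + 313 = ((-2 - 4) - 112)*389 + 313 = (-6 - 112)*389 + 313 = -118*389 + 313 = -45902 + 313 = -45589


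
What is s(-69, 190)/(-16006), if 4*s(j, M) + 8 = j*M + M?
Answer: 1616/8003 ≈ 0.20192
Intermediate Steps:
s(j, M) = -2 + M/4 + M*j/4 (s(j, M) = -2 + (j*M + M)/4 = -2 + (M*j + M)/4 = -2 + (M + M*j)/4 = -2 + (M/4 + M*j/4) = -2 + M/4 + M*j/4)
s(-69, 190)/(-16006) = (-2 + (¼)*190 + (¼)*190*(-69))/(-16006) = (-2 + 95/2 - 6555/2)*(-1/16006) = -3232*(-1/16006) = 1616/8003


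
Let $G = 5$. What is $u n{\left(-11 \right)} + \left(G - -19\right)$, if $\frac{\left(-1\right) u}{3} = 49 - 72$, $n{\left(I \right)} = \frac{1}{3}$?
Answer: $47$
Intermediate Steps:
$n{\left(I \right)} = \frac{1}{3}$
$u = 69$ ($u = - 3 \left(49 - 72\right) = \left(-3\right) \left(-23\right) = 69$)
$u n{\left(-11 \right)} + \left(G - -19\right) = 69 \cdot \frac{1}{3} + \left(5 - -19\right) = 23 + \left(5 + 19\right) = 23 + 24 = 47$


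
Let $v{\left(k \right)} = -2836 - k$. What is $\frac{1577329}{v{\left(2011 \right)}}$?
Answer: $- \frac{1577329}{4847} \approx -325.42$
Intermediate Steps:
$\frac{1577329}{v{\left(2011 \right)}} = \frac{1577329}{-2836 - 2011} = \frac{1577329}{-4847} = 1577329 \left(- \frac{1}{4847}\right) = - \frac{1577329}{4847}$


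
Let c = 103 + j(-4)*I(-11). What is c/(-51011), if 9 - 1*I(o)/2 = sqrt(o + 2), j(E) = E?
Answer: -31/51011 - 24*I/51011 ≈ -0.00060771 - 0.00047049*I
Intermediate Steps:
I(o) = 18 - 2*sqrt(2 + o) (I(o) = 18 - 2*sqrt(o + 2) = 18 - 2*sqrt(2 + o))
c = 31 + 24*I (c = 103 - 4*(18 - 2*sqrt(2 - 11)) = 103 - 4*(18 - 6*I) = 103 + (-72 + 24*I) = 31 + 24*I ≈ 31.0 + 24.0*I)
c/(-51011) = (31 + 24*I)/(-51011) = (31 + 24*I)*(-1/51011) = -31/51011 - 24*I/51011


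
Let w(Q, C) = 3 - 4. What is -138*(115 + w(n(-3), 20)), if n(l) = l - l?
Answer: -15732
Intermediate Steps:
n(l) = 0
w(Q, C) = -1
-138*(115 + w(n(-3), 20)) = -138*(115 - 1) = -138*114 = -15732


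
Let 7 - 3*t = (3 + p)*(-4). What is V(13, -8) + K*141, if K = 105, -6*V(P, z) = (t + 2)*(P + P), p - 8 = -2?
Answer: 132608/9 ≈ 14734.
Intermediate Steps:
p = 6 (p = 8 - 2 = 6)
t = 43/3 (t = 7/3 - (3 + 6)*(-4)/3 = 7/3 - 3*(-4) = 7/3 - 1/3*(-36) = 7/3 + 12 = 43/3 ≈ 14.333)
V(P, z) = -49*P/9 (V(P, z) = -(43/3 + 2)*(P + P)/6 = -49*2*P/18 = -49*P/9)
V(13, -8) + K*141 = -49/9*13 + 105*141 = -637/9 + 14805 = 132608/9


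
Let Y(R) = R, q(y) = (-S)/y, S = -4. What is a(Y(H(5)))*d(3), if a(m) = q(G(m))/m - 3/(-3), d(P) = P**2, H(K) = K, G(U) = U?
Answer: 261/25 ≈ 10.440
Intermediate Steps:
q(y) = 4/y (q(y) = (-1*(-4))/y = 4/y)
a(m) = 1 + 4/m**2 (a(m) = (4/m)/m - 3/(-3) = 4/m**2 - 3*(-1/3) = 4/m**2 + 1 = 1 + 4/m**2)
a(Y(H(5)))*d(3) = (1 + 4/5**2)*3**2 = (1 + 4*(1/25))*9 = (1 + 4/25)*9 = (29/25)*9 = 261/25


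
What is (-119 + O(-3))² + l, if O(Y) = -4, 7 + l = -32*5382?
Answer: -157102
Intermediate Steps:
l = -172231 (l = -7 - 32*5382 = -7 - 172224 = -172231)
(-119 + O(-3))² + l = (-119 - 4)² - 172231 = (-123)² - 172231 = 15129 - 172231 = -157102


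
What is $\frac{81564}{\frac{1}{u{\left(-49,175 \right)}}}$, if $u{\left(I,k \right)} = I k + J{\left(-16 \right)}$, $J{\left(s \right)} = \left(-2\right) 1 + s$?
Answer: $-700879452$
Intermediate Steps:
$J{\left(s \right)} = -2 + s$
$u{\left(I,k \right)} = -18 + I k$ ($u{\left(I,k \right)} = I k - 18 = -18 + I k$)
$\frac{81564}{\frac{1}{u{\left(-49,175 \right)}}} = \frac{81564}{\frac{1}{-18 - 8575}} = \frac{81564}{\frac{1}{-8593}} = \frac{81564}{- \frac{1}{8593}} = 81564 \left(-8593\right) = -700879452$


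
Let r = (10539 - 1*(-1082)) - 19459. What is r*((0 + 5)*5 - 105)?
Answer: 627040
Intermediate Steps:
r = -7838 (r = (10539 + 1082) - 19459 = 11621 - 19459 = -7838)
r*((0 + 5)*5 - 105) = -7838*((0 + 5)*5 - 105) = -7838*(5*5 - 105) = -7838*(25 - 105) = -7838*(-80) = 627040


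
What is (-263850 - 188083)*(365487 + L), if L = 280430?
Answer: -291911207561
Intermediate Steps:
(-263850 - 188083)*(365487 + L) = (-263850 - 188083)*(365487 + 280430) = -451933*645917 = -291911207561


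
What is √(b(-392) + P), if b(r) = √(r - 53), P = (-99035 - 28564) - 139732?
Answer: √(-267331 + I*√445) ≈ 0.02 + 517.04*I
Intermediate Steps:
P = -267331 (P = -127599 - 139732 = -267331)
b(r) = √(-53 + r)
√(b(-392) + P) = √(√(-53 - 392) - 267331) = √(√(-445) - 267331) = √(I*√445 - 267331) = √(-267331 + I*√445)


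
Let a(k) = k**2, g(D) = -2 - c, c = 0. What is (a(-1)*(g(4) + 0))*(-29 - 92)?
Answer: 242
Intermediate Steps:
g(D) = -2 (g(D) = -2 - 1*0 = -2 + 0 = -2)
(a(-1)*(g(4) + 0))*(-29 - 92) = ((-1)**2*(-2 + 0))*(-29 - 92) = (1*(-2))*(-121) = -2*(-121) = 242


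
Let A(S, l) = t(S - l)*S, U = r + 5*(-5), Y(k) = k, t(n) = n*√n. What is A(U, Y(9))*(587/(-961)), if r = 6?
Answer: -624568*I*√7/961 ≈ -1719.5*I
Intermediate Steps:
t(n) = n^(3/2)
U = -19 (U = 6 + 5*(-5) = 6 - 25 = -19)
A(S, l) = S*(S - l)^(3/2) (A(S, l) = (S - l)^(3/2)*S = S*(S - l)^(3/2))
A(U, Y(9))*(587/(-961)) = (-19*(-19 - 1*9)^(3/2))*(587/(-961)) = (-19*(-19 - 9)^(3/2))*(587*(-1/961)) = -(-1064)*I*√7*(-587/961) = (1064*I*√7)*(-587/961) = -624568*I*√7/961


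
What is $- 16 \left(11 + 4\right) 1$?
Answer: $-240$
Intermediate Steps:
$- 16 \left(11 + 4\right) 1 = - 16 \cdot 15 \cdot 1 = \left(-16\right) 15 = -240$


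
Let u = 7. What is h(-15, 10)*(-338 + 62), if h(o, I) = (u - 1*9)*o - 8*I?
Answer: 13800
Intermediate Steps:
h(o, I) = -8*I - 2*o (h(o, I) = (7 - 1*9)*o - 8*I = (7 - 9)*o - 8*I = -2*o - 8*I = -8*I - 2*o)
h(-15, 10)*(-338 + 62) = (-8*10 - 2*(-15))*(-338 + 62) = (-80 + 30)*(-276) = -50*(-276) = 13800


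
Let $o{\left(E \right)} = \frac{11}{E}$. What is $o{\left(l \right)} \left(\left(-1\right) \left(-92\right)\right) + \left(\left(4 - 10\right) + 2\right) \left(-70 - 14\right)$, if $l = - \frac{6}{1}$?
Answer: $\frac{502}{3} \approx 167.33$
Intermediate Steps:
$l = -6$ ($l = \left(-6\right) 1 = -6$)
$o{\left(l \right)} \left(\left(-1\right) \left(-92\right)\right) + \left(\left(4 - 10\right) + 2\right) \left(-70 - 14\right) = \frac{11}{-6} \left(\left(-1\right) \left(-92\right)\right) + \left(\left(4 - 10\right) + 2\right) \left(-70 - 14\right) = 11 \left(- \frac{1}{6}\right) 92 + \left(\left(4 - 10\right) + 2\right) \left(-84\right) = \left(- \frac{11}{6}\right) 92 + \left(-6 + 2\right) \left(-84\right) = - \frac{506}{3} - -336 = - \frac{506}{3} + 336 = \frac{502}{3}$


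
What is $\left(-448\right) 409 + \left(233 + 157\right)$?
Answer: $-182842$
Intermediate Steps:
$\left(-448\right) 409 + \left(233 + 157\right) = -183232 + 390 = -182842$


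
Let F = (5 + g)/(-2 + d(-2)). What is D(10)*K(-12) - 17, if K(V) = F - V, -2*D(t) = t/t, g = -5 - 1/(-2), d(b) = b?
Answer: -367/16 ≈ -22.938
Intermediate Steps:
g = -9/2 (g = -5 - 1*(-½) = -5 + ½ = -9/2 ≈ -4.5000)
D(t) = -½ (D(t) = -t/(2*t) = -½*1 = -½)
F = -⅛ (F = (5 - 9/2)/(-2 - 2) = (½)/(-4) = (½)*(-¼) = -⅛ ≈ -0.12500)
K(V) = -⅛ - V
D(10)*K(-12) - 17 = -(-⅛ - 1*(-12))/2 - 17 = -(-⅛ + 12)/2 - 17 = -½*95/8 - 17 = -95/16 - 17 = -367/16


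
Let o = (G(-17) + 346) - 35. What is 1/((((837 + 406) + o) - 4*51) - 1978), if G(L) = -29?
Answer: -1/657 ≈ -0.0015221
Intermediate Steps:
o = 282 (o = (-29 + 346) - 35 = 317 - 35 = 282)
1/((((837 + 406) + o) - 4*51) - 1978) = 1/((((837 + 406) + 282) - 4*51) - 1978) = 1/(((1243 + 282) - 204) - 1978) = 1/((1525 - 204) - 1978) = 1/(1321 - 1978) = 1/(-657) = -1/657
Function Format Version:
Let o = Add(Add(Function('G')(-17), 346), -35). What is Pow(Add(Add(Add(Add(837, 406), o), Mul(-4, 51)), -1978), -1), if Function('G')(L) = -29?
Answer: Rational(-1, 657) ≈ -0.0015221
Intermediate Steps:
o = 282 (o = Add(Add(-29, 346), -35) = Add(317, -35) = 282)
Pow(Add(Add(Add(Add(837, 406), o), Mul(-4, 51)), -1978), -1) = Pow(Add(Add(Add(Add(837, 406), 282), Mul(-4, 51)), -1978), -1) = Pow(Add(Add(Add(1243, 282), -204), -1978), -1) = Pow(Add(Add(1525, -204), -1978), -1) = Pow(Add(1321, -1978), -1) = Pow(-657, -1) = Rational(-1, 657)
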